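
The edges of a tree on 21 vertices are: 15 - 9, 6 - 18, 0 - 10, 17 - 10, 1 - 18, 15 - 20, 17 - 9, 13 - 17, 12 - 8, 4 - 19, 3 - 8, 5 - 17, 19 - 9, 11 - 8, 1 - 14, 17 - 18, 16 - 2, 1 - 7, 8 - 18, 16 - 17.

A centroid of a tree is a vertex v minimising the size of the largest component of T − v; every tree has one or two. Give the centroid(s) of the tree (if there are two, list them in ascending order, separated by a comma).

17

Delete 17: the remaining components have sizes 9, 5, 2, 2, 1, 1. Max 9 ≤ 10, so 17 is a centroid.
Every other node leaves some component of size > 10, so the centroid is unique.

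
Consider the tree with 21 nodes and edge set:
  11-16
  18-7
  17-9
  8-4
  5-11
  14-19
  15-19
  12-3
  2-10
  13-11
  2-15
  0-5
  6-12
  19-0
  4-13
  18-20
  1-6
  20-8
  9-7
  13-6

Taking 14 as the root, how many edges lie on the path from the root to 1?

7

Climbing from 1 to the root: 1 → 6 → 13 → 11 → 5 → 0 → 19 → 14. That's 7 steps.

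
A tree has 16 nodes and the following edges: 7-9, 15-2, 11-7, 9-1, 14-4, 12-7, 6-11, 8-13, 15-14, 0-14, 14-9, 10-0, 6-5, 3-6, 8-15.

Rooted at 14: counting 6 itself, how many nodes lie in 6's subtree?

The subtree rooted at 6 contains: 6, 5, 3 — 3 nodes.

3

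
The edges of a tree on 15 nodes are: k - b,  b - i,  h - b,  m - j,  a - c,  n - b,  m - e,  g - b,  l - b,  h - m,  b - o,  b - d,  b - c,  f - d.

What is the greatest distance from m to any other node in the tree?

A farthest node from m is a (f also at distance 4).
The path m – h – b – c – a has 4 edges.

4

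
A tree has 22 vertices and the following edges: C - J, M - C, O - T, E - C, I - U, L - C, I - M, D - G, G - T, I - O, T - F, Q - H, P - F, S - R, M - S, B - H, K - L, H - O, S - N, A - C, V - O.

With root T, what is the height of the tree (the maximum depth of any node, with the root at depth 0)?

6

A deepest node is K, reached by T-O-I-M-C-L-K.
That path has 6 edges, so the height is 6.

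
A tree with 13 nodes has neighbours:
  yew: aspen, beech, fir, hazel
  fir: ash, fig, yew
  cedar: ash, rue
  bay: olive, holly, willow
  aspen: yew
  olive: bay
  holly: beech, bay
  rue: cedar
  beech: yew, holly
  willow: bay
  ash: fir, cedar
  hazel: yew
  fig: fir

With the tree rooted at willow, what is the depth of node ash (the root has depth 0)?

6

Climbing from ash to the root: ash–fir–yew–beech–holly–bay–willow. That's 6 steps.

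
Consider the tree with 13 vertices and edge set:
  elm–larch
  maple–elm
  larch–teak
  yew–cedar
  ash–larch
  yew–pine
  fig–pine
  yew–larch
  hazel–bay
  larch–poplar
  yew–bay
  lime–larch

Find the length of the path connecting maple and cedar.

Walking from maple: maple–elm–larch–yew–cedar. Length 4.

4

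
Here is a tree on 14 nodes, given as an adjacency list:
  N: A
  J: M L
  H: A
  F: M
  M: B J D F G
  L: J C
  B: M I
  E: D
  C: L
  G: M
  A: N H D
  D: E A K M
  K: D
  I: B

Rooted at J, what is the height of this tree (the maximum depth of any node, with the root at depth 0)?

4

H sits deepest: J-M-D-A-H — 4 edges from the root.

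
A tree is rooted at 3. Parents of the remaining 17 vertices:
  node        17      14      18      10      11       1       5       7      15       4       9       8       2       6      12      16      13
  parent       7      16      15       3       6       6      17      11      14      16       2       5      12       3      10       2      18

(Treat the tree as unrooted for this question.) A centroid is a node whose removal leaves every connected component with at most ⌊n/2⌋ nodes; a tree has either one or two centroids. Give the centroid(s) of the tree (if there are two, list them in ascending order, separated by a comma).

10, 12

If 10 is removed the pieces have sizes 9, 8, all ≤ ⌊18/2⌋ = 9.
12 is adjacent to 10 and is also a centroid (the largest component after removing it is likewise 9).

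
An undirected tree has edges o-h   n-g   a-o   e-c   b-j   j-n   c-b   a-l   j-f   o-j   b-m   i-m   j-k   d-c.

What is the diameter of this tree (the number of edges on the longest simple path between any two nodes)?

6

Starting from i, a farthest node is l at distance 6.
One longest path: i – m – b – j – o – a – l.
So the diameter is 6.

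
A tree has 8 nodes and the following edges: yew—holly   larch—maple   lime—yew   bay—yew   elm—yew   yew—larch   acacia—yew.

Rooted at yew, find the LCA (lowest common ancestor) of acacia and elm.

Ancestors of acacia (toward the root): acacia, yew.
Ancestors of elm: elm, yew.
The deepest node appearing in both lists is yew.

yew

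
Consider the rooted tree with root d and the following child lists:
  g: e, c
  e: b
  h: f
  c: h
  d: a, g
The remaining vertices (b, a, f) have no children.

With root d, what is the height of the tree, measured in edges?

4

The longest root-to-leaf path is d-g-c-h-f (4 edges).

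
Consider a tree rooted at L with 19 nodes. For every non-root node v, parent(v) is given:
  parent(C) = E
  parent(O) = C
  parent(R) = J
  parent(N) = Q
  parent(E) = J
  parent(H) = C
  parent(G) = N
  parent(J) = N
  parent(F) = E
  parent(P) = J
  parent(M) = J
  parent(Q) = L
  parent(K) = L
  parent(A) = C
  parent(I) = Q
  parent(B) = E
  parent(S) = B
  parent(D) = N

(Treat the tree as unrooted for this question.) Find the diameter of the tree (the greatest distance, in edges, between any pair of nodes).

A longest path is K - L - Q - N - J - E - C - H, with 7 edges.

7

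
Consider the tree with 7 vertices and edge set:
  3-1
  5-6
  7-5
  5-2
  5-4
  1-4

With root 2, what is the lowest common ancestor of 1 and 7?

5

Ancestors of 1 (toward the root): 1, 4, 5, 2.
Ancestors of 7: 7, 5, 2.
The deepest node appearing in both lists is 5.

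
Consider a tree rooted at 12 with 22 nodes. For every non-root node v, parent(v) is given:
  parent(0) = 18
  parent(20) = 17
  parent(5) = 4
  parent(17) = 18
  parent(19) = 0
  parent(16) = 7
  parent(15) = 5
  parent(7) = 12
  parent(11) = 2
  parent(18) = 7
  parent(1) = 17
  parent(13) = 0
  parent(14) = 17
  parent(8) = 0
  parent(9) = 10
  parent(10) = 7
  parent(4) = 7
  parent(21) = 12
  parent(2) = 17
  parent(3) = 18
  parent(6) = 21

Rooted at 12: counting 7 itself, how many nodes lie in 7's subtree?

19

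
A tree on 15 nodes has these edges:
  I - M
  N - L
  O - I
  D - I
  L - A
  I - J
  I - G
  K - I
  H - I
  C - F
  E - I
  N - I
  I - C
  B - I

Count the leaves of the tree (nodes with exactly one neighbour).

Exactly 11 nodes have a single neighbour: A, B, D, E, F, G, H, J, K, M, O.

11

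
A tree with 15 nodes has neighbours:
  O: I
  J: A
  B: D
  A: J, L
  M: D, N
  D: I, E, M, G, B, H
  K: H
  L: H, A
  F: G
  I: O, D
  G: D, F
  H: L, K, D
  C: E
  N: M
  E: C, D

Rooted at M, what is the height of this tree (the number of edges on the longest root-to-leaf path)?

5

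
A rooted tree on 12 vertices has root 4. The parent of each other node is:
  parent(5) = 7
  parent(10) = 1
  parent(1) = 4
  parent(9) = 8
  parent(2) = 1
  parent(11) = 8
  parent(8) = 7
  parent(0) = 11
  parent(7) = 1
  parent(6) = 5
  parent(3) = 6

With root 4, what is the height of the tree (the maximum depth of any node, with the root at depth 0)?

5

3 sits deepest: 4–1–7–5–6–3 — 5 edges from the root.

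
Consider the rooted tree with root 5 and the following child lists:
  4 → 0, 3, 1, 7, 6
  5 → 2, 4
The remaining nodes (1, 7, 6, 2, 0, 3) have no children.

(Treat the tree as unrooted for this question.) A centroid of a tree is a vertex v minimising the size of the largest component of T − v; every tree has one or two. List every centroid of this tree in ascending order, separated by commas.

4

Removing 4 splits the tree into components of sizes 2, 1, 1, 1, 1, 1; the largest is 2 ≤ ⌊8/2⌋ = 4.
No neighbour of 4 does as well, so 4 is the unique centroid.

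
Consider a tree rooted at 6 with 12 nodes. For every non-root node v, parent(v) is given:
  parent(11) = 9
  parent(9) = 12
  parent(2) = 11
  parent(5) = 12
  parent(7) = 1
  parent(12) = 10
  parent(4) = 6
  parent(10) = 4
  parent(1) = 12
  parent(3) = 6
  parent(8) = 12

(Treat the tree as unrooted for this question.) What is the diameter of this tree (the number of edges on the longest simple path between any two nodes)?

Starting from 3, a farthest node is 2 at distance 7.
One longest path: 3–6–4–10–12–9–11–2.
So the diameter is 7.

7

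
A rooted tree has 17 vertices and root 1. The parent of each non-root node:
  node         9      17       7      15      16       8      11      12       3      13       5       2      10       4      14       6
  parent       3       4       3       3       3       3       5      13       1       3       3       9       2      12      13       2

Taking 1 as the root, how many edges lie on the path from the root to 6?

1 → 3 → 9 → 2 → 6 — 4 edges.

4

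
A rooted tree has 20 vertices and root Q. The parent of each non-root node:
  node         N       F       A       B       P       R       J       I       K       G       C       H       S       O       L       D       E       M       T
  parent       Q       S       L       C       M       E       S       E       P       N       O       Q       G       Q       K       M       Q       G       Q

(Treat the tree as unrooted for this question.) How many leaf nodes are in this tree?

9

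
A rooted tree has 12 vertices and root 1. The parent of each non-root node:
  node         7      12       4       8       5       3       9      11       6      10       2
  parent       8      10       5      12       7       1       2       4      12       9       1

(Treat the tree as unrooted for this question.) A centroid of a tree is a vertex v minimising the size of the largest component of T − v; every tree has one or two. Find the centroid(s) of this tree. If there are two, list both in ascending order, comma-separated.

Delete 12: the remaining components have sizes 5, 5, 1. Max 5 ≤ 6, so 12 is a centroid.
No neighbour of 12 does as well, so 12 is the unique centroid.

12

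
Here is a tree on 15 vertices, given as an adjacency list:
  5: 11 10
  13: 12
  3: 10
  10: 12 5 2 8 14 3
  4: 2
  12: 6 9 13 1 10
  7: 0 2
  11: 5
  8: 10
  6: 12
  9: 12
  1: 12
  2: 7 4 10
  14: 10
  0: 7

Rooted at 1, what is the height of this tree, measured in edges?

5

The longest root-to-leaf path is 1–12–10–2–7–0 (5 edges).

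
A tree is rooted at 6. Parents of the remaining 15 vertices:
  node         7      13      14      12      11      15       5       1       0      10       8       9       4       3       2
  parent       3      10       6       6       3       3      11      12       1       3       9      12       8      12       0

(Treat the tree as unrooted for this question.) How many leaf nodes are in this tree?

7

The leaves are 2, 4, 5, 7, 13, 14, 15.
That is 7 leaves.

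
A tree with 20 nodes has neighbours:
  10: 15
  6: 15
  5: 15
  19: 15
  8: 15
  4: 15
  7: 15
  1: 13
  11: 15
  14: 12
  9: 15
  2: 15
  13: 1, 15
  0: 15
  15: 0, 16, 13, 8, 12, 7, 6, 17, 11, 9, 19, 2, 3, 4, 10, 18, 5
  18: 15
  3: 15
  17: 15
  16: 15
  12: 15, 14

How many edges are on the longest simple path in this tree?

4

BFS from 1 reaches 14 last, at distance 4; BFS from 14 confirms no node is farther.
Path: 1 - 13 - 15 - 12 - 14.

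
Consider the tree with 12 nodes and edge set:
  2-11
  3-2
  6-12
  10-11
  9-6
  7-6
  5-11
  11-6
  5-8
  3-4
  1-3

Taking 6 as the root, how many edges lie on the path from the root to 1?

Path from 6 to 1: 6 → 11 → 2 → 3 → 1, which has 4 edges.

4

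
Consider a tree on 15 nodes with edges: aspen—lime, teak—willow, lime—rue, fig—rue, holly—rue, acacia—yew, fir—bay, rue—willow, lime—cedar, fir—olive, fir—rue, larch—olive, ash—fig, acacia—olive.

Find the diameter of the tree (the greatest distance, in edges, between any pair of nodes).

6

A longest path is yew–acacia–olive–fir–rue–fig–ash, with 6 edges.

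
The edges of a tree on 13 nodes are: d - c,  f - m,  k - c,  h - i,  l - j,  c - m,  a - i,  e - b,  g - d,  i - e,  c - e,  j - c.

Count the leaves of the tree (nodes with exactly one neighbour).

7

Degree-1 nodes: a, b, f, g, h, k, l — 7 of them.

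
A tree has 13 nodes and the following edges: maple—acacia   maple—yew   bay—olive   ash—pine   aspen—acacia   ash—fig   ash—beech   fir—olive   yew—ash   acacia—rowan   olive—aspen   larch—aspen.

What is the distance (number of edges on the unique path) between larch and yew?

The path is larch – aspen – acacia – maple – yew, which has 4 edges.

4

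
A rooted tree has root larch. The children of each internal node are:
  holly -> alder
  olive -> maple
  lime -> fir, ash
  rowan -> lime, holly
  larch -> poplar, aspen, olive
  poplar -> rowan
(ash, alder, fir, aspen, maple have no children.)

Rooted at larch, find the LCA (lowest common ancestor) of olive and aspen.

Path olive→root: olive larch; path aspen→root: aspen larch.
First common node: larch.

larch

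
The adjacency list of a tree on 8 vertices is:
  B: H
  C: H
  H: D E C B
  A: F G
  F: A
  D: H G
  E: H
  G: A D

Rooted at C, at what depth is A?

4

C–H–D–G–A — 4 edges.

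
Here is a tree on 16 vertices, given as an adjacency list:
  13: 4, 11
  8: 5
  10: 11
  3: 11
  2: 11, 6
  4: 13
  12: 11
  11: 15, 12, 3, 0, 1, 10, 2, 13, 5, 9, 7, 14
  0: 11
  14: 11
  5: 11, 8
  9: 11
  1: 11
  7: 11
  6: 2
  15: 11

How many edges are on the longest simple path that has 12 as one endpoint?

The node farthest from 12 is 8 (6, 4 also at distance 3), via 12-11-5-8 — 3 edges.

3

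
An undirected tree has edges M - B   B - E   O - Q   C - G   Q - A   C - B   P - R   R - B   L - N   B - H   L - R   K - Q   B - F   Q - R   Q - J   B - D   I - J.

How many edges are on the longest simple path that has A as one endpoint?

5

Distances from A peak at 5, attained at G.
A–Q–R–B–C–G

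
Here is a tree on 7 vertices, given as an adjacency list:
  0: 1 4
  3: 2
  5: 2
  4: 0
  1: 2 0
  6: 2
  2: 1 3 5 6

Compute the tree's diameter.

A longest path is 4-0-1-2-6, with 4 edges.

4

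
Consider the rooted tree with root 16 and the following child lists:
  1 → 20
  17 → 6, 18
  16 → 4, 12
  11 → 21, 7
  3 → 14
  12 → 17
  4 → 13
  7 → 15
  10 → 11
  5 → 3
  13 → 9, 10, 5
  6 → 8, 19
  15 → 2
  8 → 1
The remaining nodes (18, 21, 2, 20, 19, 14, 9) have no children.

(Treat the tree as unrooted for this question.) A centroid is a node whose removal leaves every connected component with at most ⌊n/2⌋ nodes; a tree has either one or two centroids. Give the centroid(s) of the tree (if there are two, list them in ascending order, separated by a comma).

13

Delete 13: the remaining components have sizes 10, 6, 3, 1. Max 10 ≤ 10, so 13 is a centroid.
Every other node leaves some component of size > 10, so the centroid is unique.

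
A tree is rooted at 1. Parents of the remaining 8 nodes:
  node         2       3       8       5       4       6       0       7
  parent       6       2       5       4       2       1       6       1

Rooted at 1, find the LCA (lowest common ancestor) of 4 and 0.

Path 4→root: 4 2 6 1; path 0→root: 0 6 1.
First common node: 6.

6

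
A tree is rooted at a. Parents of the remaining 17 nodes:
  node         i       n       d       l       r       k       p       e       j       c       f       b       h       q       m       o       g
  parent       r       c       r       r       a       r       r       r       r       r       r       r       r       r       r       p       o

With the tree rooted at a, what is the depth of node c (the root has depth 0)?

Path from a to c: a–r–c, which has 2 edges.

2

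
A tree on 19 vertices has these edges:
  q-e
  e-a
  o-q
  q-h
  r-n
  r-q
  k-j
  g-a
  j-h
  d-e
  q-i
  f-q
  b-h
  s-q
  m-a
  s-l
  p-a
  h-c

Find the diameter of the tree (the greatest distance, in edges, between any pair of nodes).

6

BFS from k reaches p last, at distance 6; BFS from p confirms no node is farther.
Path: k - j - h - q - e - a - p.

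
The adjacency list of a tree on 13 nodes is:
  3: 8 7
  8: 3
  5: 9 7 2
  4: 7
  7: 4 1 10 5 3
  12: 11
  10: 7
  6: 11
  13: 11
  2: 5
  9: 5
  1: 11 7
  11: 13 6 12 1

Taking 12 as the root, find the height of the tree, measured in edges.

A deepest node is 2, reached by 12 – 11 – 1 – 7 – 5 – 2.
That path has 5 edges, so the height is 5.

5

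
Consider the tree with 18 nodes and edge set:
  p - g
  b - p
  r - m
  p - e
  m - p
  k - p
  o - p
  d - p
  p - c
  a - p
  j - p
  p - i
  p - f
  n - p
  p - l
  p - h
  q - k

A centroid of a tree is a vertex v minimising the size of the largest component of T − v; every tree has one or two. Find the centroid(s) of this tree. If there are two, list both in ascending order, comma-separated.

Removing p splits the tree into components of sizes 2, 2, 1, 1, 1, 1, 1, 1, 1, 1, 1, 1, 1, 1, 1; the largest is 2 ≤ ⌊18/2⌋ = 9.
Every other node leaves some component of size > 9, so the centroid is unique.

p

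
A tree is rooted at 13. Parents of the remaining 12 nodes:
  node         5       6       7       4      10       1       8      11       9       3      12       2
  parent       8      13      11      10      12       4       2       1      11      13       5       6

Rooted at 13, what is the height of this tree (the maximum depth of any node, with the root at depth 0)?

10

A deepest node is 9, reached by 13 → 6 → 2 → 8 → 5 → 12 → 10 → 4 → 1 → 11 → 9.
That path has 10 edges, so the height is 10.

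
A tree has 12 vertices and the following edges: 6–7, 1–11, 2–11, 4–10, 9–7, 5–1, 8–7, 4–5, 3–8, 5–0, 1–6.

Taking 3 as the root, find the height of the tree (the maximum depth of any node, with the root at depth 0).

7

The longest root-to-leaf path is 3–8–7–6–1–5–4–10 (7 edges).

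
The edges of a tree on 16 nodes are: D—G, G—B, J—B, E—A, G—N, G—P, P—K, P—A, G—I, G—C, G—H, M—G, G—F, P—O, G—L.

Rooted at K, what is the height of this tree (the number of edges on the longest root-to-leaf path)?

A deepest node is J, reached by K-P-G-B-J.
That path has 4 edges, so the height is 4.

4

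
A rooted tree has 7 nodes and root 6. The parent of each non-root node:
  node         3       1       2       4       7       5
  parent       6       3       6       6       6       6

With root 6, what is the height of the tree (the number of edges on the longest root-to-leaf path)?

2

1 sits deepest: 6-3-1 — 2 edges from the root.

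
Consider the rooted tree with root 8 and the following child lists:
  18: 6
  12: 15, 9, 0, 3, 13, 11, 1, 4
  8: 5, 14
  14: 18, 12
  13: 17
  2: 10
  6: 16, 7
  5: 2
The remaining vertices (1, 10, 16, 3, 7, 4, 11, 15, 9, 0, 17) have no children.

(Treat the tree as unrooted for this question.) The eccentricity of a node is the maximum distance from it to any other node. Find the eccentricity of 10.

7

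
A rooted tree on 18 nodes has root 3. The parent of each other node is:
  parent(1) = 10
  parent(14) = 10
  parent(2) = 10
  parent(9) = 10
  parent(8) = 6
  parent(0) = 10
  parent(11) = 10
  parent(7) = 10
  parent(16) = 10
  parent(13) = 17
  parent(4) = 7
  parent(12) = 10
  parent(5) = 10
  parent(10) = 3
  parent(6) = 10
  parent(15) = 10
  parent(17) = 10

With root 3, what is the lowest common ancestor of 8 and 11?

Path 8→root: 8 6 10 3; path 11→root: 11 10 3.
First common node: 10.

10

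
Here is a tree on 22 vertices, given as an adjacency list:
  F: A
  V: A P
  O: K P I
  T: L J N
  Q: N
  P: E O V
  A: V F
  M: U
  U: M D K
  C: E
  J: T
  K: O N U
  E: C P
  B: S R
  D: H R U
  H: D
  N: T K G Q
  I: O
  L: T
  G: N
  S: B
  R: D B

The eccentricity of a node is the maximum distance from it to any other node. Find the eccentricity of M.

Distances from M peak at 7, attained at F.
M – U – K – O – P – V – A – F

7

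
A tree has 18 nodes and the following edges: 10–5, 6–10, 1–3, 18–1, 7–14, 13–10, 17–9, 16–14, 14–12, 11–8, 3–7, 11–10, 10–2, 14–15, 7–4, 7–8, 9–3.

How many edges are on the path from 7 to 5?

4

7 - 8 - 11 - 10 - 5: 4 edges.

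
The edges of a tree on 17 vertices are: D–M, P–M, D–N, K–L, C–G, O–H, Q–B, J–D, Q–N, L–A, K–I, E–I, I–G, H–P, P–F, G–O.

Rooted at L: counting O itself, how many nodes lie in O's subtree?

10

O's subtree: {O, H, P, M, F, D, N, J, Q, B}, size 10.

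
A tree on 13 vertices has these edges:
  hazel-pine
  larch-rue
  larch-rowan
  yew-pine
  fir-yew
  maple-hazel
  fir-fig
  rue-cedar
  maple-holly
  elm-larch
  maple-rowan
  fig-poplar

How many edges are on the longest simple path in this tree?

Starting from poplar, a farthest node is cedar at distance 10.
One longest path: poplar-fig-fir-yew-pine-hazel-maple-rowan-larch-rue-cedar.
So the diameter is 10.

10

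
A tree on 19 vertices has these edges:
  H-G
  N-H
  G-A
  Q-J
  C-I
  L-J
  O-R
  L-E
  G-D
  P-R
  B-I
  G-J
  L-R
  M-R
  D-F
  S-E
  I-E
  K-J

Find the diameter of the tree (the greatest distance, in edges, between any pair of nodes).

BFS from B reaches N last, at distance 7; BFS from N confirms no node is farther.
Path: B – I – E – L – J – G – H – N.

7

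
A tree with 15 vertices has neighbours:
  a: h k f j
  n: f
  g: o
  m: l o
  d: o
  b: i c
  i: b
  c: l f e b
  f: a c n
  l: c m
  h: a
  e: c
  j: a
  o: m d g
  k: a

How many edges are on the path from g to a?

6

Walking from g: g–o–m–l–c–f–a. Length 6.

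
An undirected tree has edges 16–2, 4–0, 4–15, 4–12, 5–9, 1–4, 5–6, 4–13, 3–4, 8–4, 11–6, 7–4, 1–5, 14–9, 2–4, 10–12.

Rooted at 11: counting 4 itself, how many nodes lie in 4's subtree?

11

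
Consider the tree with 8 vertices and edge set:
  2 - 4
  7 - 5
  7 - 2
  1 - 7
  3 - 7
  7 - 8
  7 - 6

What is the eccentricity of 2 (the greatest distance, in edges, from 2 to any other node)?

2

The node farthest from 2 is 1 (5, 8, 6, 3 also at distance 2), via 2 – 7 – 1 — 2 edges.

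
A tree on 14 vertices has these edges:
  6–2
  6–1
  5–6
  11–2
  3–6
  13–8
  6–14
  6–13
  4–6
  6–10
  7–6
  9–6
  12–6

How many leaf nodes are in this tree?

11

The leaves are 1, 3, 4, 5, 7, 8, 9, 10, 11, 12, 14.
That is 11 leaves.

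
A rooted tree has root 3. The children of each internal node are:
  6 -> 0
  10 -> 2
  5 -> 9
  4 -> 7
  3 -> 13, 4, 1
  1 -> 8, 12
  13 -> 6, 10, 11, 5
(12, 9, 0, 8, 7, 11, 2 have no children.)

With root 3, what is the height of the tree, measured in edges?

The longest root-to-leaf path is 3–13–5–9 (3 edges).

3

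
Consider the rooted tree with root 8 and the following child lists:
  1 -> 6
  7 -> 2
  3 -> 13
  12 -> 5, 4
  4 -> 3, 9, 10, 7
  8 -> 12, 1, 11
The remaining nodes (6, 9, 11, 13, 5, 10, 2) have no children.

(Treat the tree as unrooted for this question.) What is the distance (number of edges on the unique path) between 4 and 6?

4

4 – 12 – 8 – 1 – 6: 4 edges.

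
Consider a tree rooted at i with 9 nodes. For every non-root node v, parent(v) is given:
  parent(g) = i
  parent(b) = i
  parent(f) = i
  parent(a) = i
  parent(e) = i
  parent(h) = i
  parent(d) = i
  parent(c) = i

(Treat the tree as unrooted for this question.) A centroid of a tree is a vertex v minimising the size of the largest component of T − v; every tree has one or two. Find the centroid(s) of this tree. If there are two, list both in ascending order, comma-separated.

i

Removing i splits the tree into components of sizes 1, 1, 1, 1, 1, 1, 1, 1; the largest is 1 ≤ ⌊9/2⌋ = 4.
Every other node leaves some component of size > 4, so the centroid is unique.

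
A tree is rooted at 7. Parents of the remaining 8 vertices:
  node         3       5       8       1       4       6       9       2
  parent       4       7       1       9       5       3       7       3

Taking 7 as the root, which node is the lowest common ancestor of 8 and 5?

7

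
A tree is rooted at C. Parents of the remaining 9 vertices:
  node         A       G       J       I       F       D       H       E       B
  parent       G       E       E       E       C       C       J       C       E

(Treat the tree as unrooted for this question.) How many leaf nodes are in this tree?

Degree-1 nodes: A, B, D, F, H, I — 6 of them.

6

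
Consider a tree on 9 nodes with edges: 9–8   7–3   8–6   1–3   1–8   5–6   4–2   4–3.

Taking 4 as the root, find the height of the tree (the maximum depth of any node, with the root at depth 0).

The longest root-to-leaf path is 4-3-1-8-6-5 (5 edges).

5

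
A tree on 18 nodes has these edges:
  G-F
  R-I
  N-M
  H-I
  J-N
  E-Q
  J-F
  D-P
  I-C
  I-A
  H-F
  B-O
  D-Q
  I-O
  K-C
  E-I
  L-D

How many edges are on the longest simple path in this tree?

9

BFS from M reaches P last, at distance 9; BFS from P confirms no node is farther.
Path: M - N - J - F - H - I - E - Q - D - P.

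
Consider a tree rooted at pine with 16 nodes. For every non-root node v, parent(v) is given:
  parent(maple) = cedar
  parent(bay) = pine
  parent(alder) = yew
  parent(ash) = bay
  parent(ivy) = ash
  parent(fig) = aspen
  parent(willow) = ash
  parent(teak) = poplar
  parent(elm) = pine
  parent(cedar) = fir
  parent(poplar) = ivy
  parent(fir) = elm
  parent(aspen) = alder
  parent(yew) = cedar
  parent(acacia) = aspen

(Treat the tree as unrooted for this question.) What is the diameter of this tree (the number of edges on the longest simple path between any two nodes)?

Starting from teak, a farthest node is acacia at distance 12.
One longest path: teak – poplar – ivy – ash – bay – pine – elm – fir – cedar – yew – alder – aspen – acacia.
So the diameter is 12.

12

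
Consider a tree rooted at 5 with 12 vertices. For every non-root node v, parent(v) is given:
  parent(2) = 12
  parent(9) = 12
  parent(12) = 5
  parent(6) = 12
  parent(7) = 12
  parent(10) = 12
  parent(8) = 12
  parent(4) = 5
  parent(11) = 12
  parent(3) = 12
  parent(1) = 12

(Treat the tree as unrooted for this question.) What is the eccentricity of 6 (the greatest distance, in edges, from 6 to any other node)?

3

A farthest node from 6 is 4.
The path 6-12-5-4 has 3 edges.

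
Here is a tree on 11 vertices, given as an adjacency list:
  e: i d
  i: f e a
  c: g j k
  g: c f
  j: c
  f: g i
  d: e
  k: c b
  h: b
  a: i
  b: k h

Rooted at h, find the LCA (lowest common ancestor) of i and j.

Ancestors of i (toward the root): i, f, g, c, k, b, h.
Ancestors of j: j, c, k, b, h.
The deepest node appearing in both lists is c.

c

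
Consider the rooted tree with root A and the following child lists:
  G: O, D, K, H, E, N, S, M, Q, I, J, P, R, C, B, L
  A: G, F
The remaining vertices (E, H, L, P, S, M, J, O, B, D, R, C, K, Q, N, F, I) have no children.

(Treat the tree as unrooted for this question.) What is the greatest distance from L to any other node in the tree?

3

Distances from L peak at 3, attained at F.
L–G–A–F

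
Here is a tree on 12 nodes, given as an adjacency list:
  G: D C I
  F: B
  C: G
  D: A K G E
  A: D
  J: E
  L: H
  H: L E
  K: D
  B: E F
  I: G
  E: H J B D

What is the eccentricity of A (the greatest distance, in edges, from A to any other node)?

4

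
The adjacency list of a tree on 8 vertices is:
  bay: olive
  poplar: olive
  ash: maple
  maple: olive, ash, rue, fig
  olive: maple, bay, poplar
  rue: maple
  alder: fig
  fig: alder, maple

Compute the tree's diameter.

A longest path is bay – olive – maple – fig – alder, with 4 edges.

4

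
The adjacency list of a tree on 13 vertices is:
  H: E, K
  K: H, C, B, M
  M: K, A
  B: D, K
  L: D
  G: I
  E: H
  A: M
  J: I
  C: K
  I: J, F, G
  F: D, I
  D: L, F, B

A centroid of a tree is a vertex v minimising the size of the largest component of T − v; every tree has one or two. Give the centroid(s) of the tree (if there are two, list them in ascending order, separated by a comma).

Removing B splits the tree into components of sizes 6, 6; the largest is 6 ≤ ⌊13/2⌋ = 6.
No neighbour of B does as well, so B is the unique centroid.

B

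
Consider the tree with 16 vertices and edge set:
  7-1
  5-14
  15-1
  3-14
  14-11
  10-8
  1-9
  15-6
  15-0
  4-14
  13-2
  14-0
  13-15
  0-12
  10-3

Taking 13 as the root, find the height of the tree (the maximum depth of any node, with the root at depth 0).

6

The longest root-to-leaf path is 13 – 15 – 0 – 14 – 3 – 10 – 8 (6 edges).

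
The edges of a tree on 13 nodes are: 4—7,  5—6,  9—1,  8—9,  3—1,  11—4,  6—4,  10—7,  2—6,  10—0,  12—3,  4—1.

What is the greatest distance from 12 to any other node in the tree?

6

Distances from 12 peak at 6, attained at 0.
12-3-1-4-7-10-0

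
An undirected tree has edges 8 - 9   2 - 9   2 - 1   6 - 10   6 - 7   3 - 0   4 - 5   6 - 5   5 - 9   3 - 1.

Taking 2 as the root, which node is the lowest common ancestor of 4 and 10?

4's ancestor chain is 4, 5, 9, 2 and 10's is 10, 6, 5, 9, 2; they first meet at 5.

5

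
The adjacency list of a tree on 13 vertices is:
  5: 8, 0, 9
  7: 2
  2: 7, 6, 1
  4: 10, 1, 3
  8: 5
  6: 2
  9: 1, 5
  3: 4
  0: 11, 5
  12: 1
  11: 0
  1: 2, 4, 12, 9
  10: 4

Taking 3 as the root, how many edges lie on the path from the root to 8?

5

Path from 3 to 8: 3–4–1–9–5–8, which has 5 edges.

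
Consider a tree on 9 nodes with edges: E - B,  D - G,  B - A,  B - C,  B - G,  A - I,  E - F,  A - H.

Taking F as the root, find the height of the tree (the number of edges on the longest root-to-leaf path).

D sits deepest: F–E–B–G–D — 4 edges from the root.

4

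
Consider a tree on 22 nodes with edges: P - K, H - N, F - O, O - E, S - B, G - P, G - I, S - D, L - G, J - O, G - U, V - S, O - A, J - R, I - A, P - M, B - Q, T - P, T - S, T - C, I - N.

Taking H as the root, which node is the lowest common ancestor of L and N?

N

Path L→root: L G I N H; path N→root: N H.
First common node: N.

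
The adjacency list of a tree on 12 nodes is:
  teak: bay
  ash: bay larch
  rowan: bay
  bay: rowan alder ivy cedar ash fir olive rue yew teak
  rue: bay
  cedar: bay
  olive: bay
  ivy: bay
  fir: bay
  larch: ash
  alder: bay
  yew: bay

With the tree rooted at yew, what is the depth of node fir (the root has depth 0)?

Climbing from fir to the root: fir → bay → yew. That's 2 steps.

2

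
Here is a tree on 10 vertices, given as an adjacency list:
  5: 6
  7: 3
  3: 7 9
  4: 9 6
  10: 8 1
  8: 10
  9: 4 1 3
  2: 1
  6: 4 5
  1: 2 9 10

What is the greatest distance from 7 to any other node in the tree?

5

A farthest node from 7 is 8 (5 also at distance 5).
The path 7 – 3 – 9 – 1 – 10 – 8 has 5 edges.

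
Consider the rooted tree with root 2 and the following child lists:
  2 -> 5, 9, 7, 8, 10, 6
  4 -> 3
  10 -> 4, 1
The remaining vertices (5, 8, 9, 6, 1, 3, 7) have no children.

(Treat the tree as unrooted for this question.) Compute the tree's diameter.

4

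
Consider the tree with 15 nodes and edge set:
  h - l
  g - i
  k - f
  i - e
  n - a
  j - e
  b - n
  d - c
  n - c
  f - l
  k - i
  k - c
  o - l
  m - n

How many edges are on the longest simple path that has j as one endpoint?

6

The node farthest from j is m (h, b, o, a also at distance 6), via j-e-i-k-c-n-m — 6 edges.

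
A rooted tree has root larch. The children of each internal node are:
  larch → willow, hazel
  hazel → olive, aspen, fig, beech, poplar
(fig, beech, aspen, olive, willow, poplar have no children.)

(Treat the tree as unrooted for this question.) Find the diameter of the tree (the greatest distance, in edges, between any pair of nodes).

3

Starting from fig, a farthest node is willow at distance 3.
One longest path: fig - hazel - larch - willow.
So the diameter is 3.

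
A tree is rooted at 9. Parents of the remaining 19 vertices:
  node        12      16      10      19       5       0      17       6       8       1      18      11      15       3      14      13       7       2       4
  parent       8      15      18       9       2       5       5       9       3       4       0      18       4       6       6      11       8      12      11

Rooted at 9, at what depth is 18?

Path from 9 to 18: 9–6–3–8–12–2–5–0–18, which has 8 edges.

8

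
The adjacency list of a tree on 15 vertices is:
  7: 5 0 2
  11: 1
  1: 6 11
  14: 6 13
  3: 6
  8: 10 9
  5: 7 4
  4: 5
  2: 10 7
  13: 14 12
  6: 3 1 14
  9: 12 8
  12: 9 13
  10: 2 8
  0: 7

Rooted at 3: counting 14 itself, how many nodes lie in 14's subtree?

11

Descendants of 14 (including itself): 14, 13, 12, 9, 8, 10, 2, 7, 0, 5, 4. That's 11.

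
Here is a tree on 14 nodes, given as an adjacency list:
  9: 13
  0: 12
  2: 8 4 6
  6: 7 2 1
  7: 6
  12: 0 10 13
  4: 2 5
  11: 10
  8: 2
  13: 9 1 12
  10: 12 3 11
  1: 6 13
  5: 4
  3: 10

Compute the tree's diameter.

A longest path is 11-10-12-13-1-6-2-4-5, with 8 edges.

8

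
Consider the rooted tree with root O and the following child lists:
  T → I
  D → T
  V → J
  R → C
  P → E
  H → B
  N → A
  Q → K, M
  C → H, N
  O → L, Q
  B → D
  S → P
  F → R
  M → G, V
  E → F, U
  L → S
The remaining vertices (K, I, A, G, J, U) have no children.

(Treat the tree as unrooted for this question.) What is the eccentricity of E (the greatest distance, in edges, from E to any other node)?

8

A farthest node from E is I (J also at distance 8).
The path E–F–R–C–H–B–D–T–I has 8 edges.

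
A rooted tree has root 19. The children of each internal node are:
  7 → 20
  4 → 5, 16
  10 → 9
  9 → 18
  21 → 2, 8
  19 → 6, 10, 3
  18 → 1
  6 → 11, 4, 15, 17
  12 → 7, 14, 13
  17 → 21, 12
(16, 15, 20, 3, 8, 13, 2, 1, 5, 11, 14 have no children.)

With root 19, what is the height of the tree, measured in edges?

The longest root-to-leaf path is 19 → 6 → 17 → 12 → 7 → 20 (5 edges).

5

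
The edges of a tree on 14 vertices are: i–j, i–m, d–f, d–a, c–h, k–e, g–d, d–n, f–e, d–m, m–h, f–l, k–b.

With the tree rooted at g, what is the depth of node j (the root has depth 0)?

Path from g to j: g – d – m – i – j, which has 4 edges.

4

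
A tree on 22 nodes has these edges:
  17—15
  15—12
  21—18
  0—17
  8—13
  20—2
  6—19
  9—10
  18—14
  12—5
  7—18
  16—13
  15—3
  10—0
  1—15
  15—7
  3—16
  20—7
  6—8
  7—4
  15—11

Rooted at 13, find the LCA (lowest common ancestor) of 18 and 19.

13

Ancestors of 18 (toward the root): 18, 7, 15, 3, 16, 13.
Ancestors of 19: 19, 6, 8, 13.
The deepest node appearing in both lists is 13.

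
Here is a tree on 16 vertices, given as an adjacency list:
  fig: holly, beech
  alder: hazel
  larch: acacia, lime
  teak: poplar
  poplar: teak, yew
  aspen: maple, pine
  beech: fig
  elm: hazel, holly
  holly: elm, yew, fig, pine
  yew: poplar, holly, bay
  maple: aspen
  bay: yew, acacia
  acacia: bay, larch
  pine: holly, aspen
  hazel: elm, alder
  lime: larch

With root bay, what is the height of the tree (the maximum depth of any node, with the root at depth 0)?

5

alder sits deepest: bay–yew–holly–elm–hazel–alder — 5 edges from the root.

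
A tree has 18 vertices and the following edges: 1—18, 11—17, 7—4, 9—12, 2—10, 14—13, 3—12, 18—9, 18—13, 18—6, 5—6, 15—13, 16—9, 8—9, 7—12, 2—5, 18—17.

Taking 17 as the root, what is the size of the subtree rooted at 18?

Descendants of 18 (including itself): 18, 9, 6, 13, 1, 12, 16, 8, 5, 14, 15, 7, 3, 2, 4, 10. That's 16.

16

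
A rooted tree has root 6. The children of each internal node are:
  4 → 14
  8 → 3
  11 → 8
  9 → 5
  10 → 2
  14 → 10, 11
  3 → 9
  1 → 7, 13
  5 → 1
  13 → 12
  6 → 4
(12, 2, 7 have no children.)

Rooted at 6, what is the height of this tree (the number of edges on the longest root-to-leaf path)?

10

The longest root-to-leaf path is 6–4–14–11–8–3–9–5–1–13–12 (10 edges).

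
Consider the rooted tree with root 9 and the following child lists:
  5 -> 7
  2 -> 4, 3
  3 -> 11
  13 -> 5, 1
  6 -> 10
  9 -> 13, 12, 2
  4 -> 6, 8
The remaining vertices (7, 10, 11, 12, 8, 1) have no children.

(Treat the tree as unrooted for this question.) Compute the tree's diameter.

7

Starting from 10, a farthest node is 7 at distance 7.
One longest path: 10-6-4-2-9-13-5-7.
So the diameter is 7.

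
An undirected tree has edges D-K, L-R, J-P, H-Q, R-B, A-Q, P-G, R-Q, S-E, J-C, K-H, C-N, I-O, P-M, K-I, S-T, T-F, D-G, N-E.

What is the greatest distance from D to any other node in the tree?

9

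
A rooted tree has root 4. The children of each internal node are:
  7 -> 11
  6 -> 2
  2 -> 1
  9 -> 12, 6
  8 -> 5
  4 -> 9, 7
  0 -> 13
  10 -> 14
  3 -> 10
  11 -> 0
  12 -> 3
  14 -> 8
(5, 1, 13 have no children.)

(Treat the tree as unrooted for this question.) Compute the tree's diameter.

11

BFS from 5 reaches 13 last, at distance 11; BFS from 13 confirms no node is farther.
Path: 5-8-14-10-3-12-9-4-7-11-0-13.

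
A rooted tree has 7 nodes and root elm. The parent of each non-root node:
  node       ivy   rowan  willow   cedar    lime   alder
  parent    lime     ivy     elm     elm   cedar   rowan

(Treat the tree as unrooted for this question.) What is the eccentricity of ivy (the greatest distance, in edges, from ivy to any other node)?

4

The node farthest from ivy is willow, via ivy – lime – cedar – elm – willow — 4 edges.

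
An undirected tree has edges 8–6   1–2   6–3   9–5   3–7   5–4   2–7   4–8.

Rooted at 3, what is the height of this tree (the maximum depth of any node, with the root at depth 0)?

A deepest node is 9, reached by 3 – 6 – 8 – 4 – 5 – 9.
That path has 5 edges, so the height is 5.

5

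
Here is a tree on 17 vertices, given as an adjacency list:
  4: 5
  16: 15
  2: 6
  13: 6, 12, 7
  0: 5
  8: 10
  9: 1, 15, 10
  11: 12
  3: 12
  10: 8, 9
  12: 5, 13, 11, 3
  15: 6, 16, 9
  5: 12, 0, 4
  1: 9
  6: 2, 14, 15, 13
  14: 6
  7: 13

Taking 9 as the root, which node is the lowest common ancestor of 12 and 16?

12's ancestor chain is 12, 13, 6, 15, 9 and 16's is 16, 15, 9; they first meet at 15.

15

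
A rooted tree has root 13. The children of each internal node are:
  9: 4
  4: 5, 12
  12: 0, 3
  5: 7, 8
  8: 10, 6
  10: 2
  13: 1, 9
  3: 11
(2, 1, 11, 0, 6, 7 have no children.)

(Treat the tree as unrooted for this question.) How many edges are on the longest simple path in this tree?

BFS from 2 reaches 11 last, at distance 7; BFS from 11 confirms no node is farther.
Path: 2 – 10 – 8 – 5 – 4 – 12 – 3 – 11.

7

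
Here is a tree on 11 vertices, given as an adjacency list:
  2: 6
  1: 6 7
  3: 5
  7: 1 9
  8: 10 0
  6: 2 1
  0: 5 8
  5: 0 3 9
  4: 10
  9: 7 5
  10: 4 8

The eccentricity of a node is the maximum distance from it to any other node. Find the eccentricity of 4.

A farthest node from 4 is 2.
The path 4 – 10 – 8 – 0 – 5 – 9 – 7 – 1 – 6 – 2 has 9 edges.

9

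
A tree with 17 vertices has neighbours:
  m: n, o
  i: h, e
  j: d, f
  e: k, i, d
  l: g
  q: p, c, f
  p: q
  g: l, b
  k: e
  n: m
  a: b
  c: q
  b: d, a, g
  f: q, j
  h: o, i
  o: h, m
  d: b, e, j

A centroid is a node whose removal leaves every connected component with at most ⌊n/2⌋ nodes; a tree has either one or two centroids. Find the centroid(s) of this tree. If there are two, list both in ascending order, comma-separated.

d

Delete d: the remaining components have sizes 7, 5, 4. Max 7 ≤ 8, so d is a centroid.
No neighbour of d does as well, so d is the unique centroid.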